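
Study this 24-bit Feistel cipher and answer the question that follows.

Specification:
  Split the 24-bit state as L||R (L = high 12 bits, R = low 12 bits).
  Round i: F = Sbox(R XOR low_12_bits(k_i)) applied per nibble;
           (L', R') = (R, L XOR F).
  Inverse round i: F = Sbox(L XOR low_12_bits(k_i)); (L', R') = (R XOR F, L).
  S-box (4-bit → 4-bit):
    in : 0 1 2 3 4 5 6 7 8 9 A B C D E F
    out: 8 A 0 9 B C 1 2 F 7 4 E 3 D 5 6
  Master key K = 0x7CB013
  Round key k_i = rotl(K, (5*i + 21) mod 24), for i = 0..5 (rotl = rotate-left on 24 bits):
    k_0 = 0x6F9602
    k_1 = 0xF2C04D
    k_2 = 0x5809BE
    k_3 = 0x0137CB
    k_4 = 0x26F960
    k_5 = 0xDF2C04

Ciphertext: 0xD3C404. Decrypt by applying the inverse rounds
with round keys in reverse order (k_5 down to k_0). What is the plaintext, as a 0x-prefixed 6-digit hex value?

s_0 = ciphertext = 0xD3C404
s_1 = InvRound(s_0, k_5) = 0xE9BD3C
s_2 = InvRound(s_1, k_4) = 0xF52E9B
s_3 = InvRound(s_2, k_3) = 0x1ECF52
s_4 = InvRound(s_3, k_2) = 0x0921EC
s_5 = InvRound(s_4, k_1) = 0x93A092
s_6 = InvRound(s_5, k_0) = 0x60D93A

0x60D93A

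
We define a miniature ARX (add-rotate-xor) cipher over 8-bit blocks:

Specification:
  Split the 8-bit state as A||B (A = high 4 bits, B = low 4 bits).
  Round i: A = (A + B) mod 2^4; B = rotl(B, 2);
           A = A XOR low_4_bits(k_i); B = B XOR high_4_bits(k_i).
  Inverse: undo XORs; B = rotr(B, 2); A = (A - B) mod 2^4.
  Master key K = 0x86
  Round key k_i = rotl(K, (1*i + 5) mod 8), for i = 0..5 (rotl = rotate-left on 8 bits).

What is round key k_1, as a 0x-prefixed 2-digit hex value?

K = 0x86
k_0 = rotl(K, (1*0+5) mod 8) = rotl(K, 5) = 0xD0
k_1 = rotl(K, (1*1+5) mod 8) = rotl(K, 6) = 0xA1

0xA1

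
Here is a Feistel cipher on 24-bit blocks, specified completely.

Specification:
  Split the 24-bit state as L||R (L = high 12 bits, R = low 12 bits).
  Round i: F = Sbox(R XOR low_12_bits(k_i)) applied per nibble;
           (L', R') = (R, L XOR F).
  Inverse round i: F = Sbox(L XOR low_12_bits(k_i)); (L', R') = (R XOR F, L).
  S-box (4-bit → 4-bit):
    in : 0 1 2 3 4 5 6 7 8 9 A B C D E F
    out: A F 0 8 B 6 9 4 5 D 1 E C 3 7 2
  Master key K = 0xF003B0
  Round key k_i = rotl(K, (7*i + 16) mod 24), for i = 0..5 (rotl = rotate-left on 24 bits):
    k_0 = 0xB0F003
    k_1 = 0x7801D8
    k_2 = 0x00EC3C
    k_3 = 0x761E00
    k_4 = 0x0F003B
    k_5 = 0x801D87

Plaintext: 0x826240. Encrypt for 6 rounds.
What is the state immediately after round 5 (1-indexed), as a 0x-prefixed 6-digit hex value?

0x89C54C

s_0 = plaintext = 0x826240
s_1 = Round(s_0, k_0) = 0x24089E
s_2 = Round(s_1, k_1) = 0x89EFF9
s_3 = Round(s_2, k_2) = 0xFF9058
s_4 = Round(s_3, k_3) = 0x05889C
s_5 = Round(s_4, k_4) = 0x89C54C
s_6 = Round(s_5, k_5) = 0x54CD52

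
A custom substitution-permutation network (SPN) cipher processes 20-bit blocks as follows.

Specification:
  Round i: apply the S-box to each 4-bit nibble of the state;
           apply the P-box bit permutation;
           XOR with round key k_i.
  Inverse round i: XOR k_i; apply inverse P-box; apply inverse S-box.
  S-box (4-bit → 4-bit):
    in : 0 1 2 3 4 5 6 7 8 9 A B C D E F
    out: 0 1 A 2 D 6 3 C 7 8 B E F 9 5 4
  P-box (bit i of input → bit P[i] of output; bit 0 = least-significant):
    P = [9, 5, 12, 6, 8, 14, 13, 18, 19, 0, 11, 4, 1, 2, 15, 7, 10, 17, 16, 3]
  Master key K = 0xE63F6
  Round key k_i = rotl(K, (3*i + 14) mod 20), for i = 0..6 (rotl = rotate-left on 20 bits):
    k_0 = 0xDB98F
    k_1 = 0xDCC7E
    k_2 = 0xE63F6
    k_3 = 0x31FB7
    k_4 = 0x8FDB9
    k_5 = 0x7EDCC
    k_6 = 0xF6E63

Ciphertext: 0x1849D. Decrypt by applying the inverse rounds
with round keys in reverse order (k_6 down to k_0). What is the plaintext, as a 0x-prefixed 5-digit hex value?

s_0 = ciphertext = 0x1849D
s_1 = InvRound(s_0, k_6) = 0x2C4BA
s_2 = InvRound(s_1, k_5) = 0xF6742
s_3 = InvRound(s_2, k_4) = 0xB4B9C
s_4 = InvRound(s_3, k_3) = 0xD1635
s_5 = InvRound(s_4, k_2) = 0x8D387
s_6 = InvRound(s_5, k_1) = 0x49BDC
s_7 = InvRound(s_6, k_0) = 0xF1AFD

0xF1AFD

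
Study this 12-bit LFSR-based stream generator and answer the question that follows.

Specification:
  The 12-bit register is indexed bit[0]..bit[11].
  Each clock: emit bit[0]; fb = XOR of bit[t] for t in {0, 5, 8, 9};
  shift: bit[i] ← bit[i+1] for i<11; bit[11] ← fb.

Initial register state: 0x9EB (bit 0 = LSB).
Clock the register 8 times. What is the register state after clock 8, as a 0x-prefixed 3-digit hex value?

0xB19

reg_0 = 0x9EB
clock 1: out=1, reg = 0xCF5
clock 2: out=1, reg = 0x67A
clock 3: out=0, reg = 0x33D
clock 4: out=1, reg = 0x19E
clock 5: out=0, reg = 0x8CF
clock 6: out=1, reg = 0xC67
clock 7: out=1, reg = 0x633
clock 8: out=1, reg = 0xB19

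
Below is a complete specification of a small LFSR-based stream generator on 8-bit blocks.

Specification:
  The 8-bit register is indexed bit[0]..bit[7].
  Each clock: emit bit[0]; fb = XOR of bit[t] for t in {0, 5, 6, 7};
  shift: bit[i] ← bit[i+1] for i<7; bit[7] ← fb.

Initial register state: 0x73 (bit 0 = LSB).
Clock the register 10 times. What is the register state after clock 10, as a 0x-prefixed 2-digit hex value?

reg_0 = 0x73
clock 1: out=1, reg = 0xB9
clock 2: out=1, reg = 0xDC
clock 3: out=0, reg = 0x6E
clock 4: out=0, reg = 0x37
clock 5: out=1, reg = 0x1B
clock 6: out=1, reg = 0x8D
clock 7: out=1, reg = 0x46
clock 8: out=0, reg = 0xA3
clock 9: out=1, reg = 0xD1
clock 10: out=1, reg = 0xE8

0xE8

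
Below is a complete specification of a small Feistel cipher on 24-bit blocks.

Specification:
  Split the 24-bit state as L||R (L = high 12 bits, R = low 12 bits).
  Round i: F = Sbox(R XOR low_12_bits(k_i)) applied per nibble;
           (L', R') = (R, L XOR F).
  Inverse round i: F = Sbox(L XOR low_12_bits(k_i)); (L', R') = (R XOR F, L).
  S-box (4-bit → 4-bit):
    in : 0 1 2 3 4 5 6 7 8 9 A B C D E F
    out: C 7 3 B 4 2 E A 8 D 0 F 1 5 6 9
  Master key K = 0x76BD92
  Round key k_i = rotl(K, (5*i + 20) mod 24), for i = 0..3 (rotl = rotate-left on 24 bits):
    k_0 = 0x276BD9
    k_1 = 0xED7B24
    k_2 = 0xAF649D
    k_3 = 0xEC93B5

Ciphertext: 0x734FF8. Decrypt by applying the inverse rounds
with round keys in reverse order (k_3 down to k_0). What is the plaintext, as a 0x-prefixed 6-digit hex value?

0xD929D4

s_0 = ciphertext = 0x734FF8
s_1 = InvRound(s_0, k_3) = 0xB7F734
s_2 = InvRound(s_1, k_2) = 0xE57B7F
s_3 = InvRound(s_2, k_1) = 0x9D4E57
s_4 = InvRound(s_3, k_0) = 0xD929D4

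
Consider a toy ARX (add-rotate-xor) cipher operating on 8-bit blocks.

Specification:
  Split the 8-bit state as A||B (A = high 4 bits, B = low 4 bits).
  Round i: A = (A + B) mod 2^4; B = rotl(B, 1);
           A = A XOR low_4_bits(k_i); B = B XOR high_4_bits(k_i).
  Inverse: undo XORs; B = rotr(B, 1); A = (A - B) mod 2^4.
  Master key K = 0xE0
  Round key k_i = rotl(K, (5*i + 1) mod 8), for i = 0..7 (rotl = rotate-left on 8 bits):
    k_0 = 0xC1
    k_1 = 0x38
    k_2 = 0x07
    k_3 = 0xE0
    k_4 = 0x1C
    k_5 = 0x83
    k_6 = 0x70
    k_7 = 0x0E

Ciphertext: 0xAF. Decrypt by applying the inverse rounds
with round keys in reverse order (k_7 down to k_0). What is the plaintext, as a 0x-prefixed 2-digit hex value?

0xEF

s_0 = ciphertext = 0xAF
s_1 = InvRound(s_0, k_7) = 0x5F
s_2 = InvRound(s_1, k_6) = 0x14
s_3 = InvRound(s_2, k_5) = 0xC6
s_4 = InvRound(s_3, k_4) = 0x5B
s_5 = InvRound(s_4, k_3) = 0xBA
s_6 = InvRound(s_5, k_2) = 0x75
s_7 = InvRound(s_6, k_1) = 0xC3
s_8 = InvRound(s_7, k_0) = 0xEF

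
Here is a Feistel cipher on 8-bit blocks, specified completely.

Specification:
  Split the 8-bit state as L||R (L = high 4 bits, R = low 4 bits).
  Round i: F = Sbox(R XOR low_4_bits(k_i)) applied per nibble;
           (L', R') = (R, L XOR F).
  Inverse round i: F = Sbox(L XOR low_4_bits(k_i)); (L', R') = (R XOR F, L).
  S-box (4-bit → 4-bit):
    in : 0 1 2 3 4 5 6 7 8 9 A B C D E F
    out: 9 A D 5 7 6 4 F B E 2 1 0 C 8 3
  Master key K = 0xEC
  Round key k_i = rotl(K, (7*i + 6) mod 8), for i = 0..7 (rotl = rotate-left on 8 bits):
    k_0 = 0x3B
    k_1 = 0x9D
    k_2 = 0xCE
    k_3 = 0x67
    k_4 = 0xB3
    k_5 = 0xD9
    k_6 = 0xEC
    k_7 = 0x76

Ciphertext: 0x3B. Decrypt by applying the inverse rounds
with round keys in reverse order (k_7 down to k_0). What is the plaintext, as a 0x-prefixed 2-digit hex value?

0x43

s_0 = ciphertext = 0x3B
s_1 = InvRound(s_0, k_7) = 0xD3
s_2 = InvRound(s_1, k_6) = 0x9D
s_3 = InvRound(s_2, k_5) = 0x49
s_4 = InvRound(s_3, k_4) = 0x64
s_5 = InvRound(s_4, k_3) = 0xE6
s_6 = InvRound(s_5, k_2) = 0xFE
s_7 = InvRound(s_6, k_1) = 0x3F
s_8 = InvRound(s_7, k_0) = 0x43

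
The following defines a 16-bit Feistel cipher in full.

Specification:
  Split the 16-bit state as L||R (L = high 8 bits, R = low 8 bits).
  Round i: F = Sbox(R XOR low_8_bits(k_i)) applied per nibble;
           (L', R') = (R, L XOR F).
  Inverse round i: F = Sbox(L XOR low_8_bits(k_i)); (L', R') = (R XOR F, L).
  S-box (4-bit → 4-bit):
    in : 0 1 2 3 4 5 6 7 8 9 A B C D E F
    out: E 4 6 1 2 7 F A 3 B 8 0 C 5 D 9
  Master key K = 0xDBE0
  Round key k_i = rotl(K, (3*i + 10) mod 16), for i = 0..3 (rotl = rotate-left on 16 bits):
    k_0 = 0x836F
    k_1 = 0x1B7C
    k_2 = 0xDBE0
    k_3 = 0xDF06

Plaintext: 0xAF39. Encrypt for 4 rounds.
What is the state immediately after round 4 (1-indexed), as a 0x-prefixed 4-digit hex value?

0xA731

s_0 = plaintext = 0xAF39
s_1 = Round(s_0, k_0) = 0x39D0
s_2 = Round(s_1, k_1) = 0xD0B5
s_3 = Round(s_2, k_2) = 0xB5A7
s_4 = Round(s_3, k_3) = 0xA731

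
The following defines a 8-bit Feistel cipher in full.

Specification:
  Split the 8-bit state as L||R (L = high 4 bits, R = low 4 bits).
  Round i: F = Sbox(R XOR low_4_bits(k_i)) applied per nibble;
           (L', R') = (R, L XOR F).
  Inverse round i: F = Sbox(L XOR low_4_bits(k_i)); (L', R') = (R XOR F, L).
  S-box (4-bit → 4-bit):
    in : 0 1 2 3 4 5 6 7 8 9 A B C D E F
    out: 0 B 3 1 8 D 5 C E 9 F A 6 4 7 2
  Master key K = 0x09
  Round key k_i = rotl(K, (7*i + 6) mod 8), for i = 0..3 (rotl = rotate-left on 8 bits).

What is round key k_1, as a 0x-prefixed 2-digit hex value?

K = 0x09
k_0 = rotl(K, (7*0+6) mod 8) = rotl(K, 6) = 0x42
k_1 = rotl(K, (7*1+6) mod 8) = rotl(K, 5) = 0x21

0x21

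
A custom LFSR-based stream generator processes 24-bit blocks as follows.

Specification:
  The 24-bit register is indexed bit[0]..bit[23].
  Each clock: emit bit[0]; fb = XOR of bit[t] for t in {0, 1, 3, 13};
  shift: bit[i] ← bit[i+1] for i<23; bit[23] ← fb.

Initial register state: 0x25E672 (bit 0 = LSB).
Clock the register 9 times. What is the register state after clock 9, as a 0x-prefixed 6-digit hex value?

reg_0 = 0x25E672
clock 1: out=0, reg = 0x12F339
clock 2: out=1, reg = 0x89799C
clock 3: out=0, reg = 0x44BCCE
clock 4: out=0, reg = 0xA25E67
clock 5: out=1, reg = 0x512F33
clock 6: out=1, reg = 0xA89799
clock 7: out=1, reg = 0x544BCC
clock 8: out=0, reg = 0xAA25E6
clock 9: out=0, reg = 0x5512F3

0x5512F3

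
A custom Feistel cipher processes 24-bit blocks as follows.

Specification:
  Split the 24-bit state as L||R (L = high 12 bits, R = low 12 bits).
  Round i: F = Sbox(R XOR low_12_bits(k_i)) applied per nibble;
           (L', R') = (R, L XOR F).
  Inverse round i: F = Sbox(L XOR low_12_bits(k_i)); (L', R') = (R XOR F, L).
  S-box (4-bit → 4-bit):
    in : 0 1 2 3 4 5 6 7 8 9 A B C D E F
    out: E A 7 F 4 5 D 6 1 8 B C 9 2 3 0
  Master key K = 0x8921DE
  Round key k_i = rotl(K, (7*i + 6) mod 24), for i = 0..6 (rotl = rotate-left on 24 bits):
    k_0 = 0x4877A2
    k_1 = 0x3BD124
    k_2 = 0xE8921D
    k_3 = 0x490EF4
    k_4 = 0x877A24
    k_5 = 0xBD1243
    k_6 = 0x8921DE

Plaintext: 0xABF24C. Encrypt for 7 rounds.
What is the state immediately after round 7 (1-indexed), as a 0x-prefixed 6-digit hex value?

s_0 = plaintext = 0xABF24C
s_1 = Round(s_0, k_0) = 0x24CF8C
s_2 = Round(s_1, k_1) = 0xF8C1FD
s_3 = Round(s_2, k_2) = 0x1FD0B2
s_4 = Round(s_3, k_3) = 0x0B22B0
s_5 = Round(s_4, k_4) = 0x2B0136
s_6 = Round(s_5, k_5) = 0x136DD5
s_7 = Round(s_6, k_6) = 0xDD58DA

0xDD58DA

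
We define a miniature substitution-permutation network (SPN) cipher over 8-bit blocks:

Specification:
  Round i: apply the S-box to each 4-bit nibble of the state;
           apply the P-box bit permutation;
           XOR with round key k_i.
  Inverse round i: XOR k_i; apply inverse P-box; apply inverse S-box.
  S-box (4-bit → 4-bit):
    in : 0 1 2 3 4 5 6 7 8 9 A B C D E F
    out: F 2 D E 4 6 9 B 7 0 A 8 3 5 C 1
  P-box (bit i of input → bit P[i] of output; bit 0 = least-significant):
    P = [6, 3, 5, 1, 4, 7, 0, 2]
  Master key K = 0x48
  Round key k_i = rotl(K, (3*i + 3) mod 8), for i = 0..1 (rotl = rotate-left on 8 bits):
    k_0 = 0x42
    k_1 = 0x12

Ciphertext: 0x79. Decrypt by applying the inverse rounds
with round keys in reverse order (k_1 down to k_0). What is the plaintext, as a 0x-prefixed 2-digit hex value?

0x9B

s_0 = ciphertext = 0x79
s_1 = InvRound(s_0, k_1) = 0x40
s_2 = InvRound(s_1, k_0) = 0x9B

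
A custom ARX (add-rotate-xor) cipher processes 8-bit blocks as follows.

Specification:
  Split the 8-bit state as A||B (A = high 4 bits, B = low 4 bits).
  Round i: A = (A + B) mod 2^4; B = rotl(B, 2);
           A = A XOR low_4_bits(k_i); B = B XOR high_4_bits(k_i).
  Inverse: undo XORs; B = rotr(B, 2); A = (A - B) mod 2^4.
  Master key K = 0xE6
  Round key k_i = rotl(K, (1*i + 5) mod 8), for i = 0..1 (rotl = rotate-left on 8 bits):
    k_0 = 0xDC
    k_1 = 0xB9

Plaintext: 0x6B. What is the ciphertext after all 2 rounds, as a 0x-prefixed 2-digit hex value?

0x97

s_0 = plaintext = 0x6B
s_1 = Round(s_0, k_0) = 0xD3
s_2 = Round(s_1, k_1) = 0x97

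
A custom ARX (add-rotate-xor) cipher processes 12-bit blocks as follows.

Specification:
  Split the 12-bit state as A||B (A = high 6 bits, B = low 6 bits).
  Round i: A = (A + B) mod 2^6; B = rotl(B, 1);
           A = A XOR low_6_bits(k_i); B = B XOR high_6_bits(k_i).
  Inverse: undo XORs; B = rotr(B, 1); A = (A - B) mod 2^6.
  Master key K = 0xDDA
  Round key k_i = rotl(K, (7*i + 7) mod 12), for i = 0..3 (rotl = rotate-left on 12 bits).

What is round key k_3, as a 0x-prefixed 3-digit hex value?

0xDAD

K = 0xDDA
k_0 = rotl(K, (7*0+7) mod 12) = rotl(K, 7) = 0xD6E
k_1 = rotl(K, (7*1+7) mod 12) = rotl(K, 2) = 0x76B
k_2 = rotl(K, (7*2+7) mod 12) = rotl(K, 9) = 0x5BB
k_3 = rotl(K, (7*3+7) mod 12) = rotl(K, 4) = 0xDAD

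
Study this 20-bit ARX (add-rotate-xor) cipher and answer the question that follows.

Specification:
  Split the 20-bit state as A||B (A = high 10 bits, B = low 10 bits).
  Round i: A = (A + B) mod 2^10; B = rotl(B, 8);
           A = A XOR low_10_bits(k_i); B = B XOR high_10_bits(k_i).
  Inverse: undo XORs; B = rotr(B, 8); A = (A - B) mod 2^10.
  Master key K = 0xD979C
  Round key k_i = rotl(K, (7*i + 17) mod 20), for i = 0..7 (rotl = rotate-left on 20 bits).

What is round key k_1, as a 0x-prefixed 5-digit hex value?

0x979CD

K = 0xD979C
k_0 = rotl(K, (7*0+17) mod 20) = rotl(K, 17) = 0x9B2F3
k_1 = rotl(K, (7*1+17) mod 20) = rotl(K, 4) = 0x979CD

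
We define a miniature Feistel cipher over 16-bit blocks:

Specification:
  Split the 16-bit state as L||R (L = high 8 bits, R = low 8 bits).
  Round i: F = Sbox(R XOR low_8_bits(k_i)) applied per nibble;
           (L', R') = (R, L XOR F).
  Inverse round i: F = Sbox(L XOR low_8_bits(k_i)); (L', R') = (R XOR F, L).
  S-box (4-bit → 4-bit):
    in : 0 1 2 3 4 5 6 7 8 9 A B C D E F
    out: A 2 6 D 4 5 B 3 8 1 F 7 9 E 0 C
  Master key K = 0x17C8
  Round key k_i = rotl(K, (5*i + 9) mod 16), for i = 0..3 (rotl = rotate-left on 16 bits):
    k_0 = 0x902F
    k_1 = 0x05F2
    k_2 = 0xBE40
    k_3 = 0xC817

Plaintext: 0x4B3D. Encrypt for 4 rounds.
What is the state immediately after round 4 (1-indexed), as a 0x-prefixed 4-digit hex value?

0xDFB9

s_0 = plaintext = 0x4B3D
s_1 = Round(s_0, k_0) = 0x3D6D
s_2 = Round(s_1, k_1) = 0x6D21
s_3 = Round(s_2, k_2) = 0x21DF
s_4 = Round(s_3, k_3) = 0xDFB9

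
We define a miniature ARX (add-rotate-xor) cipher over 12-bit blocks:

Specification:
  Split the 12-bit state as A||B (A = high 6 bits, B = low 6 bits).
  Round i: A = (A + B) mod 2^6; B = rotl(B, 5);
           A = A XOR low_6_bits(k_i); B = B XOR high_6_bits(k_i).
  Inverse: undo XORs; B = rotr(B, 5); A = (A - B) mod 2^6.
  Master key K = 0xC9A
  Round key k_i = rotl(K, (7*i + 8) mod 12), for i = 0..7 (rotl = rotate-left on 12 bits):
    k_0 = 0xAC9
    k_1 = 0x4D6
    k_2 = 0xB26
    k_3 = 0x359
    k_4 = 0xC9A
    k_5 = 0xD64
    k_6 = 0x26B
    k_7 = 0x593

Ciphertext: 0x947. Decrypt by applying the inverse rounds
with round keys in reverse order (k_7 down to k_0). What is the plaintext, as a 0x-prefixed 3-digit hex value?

0x1D7

s_0 = ciphertext = 0x947
s_1 = InvRound(s_0, k_7) = 0x522
s_2 = InvRound(s_1, k_6) = 0xA17
s_3 = InvRound(s_2, k_5) = 0x1C5
s_4 = InvRound(s_3, k_4) = 0xBAF
s_5 = InvRound(s_4, k_3) = 0xC85
s_6 = InvRound(s_5, k_2) = 0x053
s_7 = InvRound(s_6, k_1) = 0x5C0
s_8 = InvRound(s_7, k_0) = 0x1D7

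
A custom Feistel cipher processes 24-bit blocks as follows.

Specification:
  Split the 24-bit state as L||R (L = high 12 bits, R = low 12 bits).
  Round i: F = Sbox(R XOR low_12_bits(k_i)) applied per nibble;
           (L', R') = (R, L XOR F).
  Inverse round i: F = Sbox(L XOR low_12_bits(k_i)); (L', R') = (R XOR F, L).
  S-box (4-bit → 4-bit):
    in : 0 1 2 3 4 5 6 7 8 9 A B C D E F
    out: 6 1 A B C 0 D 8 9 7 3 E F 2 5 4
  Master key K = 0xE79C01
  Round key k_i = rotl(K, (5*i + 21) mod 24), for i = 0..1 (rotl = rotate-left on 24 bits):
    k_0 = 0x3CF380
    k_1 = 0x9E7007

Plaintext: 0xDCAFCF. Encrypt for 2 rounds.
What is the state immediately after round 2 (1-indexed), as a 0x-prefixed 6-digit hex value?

0x20E5A8

s_0 = plaintext = 0xDCAFCF
s_1 = Round(s_0, k_0) = 0xFCF20E
s_2 = Round(s_1, k_1) = 0x20E5A8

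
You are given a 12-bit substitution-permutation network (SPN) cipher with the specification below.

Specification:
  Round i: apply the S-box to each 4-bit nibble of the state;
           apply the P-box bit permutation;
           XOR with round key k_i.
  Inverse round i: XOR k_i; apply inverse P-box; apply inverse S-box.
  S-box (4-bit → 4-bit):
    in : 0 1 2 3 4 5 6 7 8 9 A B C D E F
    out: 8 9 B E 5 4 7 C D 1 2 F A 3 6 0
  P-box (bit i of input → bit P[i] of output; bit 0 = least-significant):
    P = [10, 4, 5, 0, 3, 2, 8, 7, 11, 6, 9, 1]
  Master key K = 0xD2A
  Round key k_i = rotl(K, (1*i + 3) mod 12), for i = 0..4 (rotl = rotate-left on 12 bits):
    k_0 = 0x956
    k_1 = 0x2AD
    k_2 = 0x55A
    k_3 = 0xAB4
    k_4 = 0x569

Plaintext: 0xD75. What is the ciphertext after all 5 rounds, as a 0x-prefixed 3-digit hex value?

s_0 = plaintext = 0xD75
s_1 = Round(s_0, k_0) = 0x0B6
s_2 = Round(s_1, k_1) = 0x713
s_3 = Round(s_2, k_2) = 0x7E1
s_4 = Round(s_3, k_3) = 0xDB3
s_5 = Round(s_4, k_4) = 0xC94

0xC94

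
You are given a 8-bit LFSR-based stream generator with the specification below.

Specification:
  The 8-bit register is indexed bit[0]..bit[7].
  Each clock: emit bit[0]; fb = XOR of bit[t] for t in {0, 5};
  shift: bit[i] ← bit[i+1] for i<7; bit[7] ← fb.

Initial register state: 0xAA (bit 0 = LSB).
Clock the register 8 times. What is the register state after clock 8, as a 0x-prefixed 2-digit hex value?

0x17

reg_0 = 0xAA
clock 1: out=0, reg = 0xD5
clock 2: out=1, reg = 0xEA
clock 3: out=0, reg = 0xF5
clock 4: out=1, reg = 0x7A
clock 5: out=0, reg = 0xBD
clock 6: out=1, reg = 0x5E
clock 7: out=0, reg = 0x2F
clock 8: out=1, reg = 0x17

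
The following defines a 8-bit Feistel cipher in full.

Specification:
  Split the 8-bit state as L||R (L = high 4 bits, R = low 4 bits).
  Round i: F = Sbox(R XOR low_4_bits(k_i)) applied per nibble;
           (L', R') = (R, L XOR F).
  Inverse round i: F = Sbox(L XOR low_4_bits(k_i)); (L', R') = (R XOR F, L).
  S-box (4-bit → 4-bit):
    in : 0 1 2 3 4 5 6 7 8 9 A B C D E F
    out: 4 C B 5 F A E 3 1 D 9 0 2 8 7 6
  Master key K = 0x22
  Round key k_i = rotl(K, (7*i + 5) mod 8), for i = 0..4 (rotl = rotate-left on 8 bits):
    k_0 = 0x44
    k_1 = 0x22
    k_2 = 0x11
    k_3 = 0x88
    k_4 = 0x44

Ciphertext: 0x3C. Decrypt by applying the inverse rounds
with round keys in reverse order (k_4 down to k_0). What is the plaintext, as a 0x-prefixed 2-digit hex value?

s_0 = ciphertext = 0x3C
s_1 = InvRound(s_0, k_4) = 0xF3
s_2 = InvRound(s_1, k_3) = 0x0F
s_3 = InvRound(s_2, k_2) = 0x30
s_4 = InvRound(s_3, k_1) = 0xC3
s_5 = InvRound(s_4, k_0) = 0x2C

0x2C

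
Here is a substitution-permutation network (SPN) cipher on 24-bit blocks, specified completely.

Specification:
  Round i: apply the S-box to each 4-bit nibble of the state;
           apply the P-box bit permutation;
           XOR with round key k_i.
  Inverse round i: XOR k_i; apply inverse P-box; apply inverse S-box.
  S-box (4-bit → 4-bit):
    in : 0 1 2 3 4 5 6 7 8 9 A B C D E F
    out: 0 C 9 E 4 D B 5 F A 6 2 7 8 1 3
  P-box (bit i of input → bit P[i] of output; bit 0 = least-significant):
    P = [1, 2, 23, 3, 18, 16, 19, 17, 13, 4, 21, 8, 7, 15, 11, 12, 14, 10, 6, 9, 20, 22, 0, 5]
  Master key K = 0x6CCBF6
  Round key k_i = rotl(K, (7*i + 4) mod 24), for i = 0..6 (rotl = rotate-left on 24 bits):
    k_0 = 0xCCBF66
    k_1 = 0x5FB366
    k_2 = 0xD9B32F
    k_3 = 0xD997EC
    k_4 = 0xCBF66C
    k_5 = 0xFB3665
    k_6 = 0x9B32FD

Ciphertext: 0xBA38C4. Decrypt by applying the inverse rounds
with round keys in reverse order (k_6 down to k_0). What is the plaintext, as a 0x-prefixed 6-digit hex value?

0xA679CA

s_0 = ciphertext = 0xBA38C4
s_1 = InvRound(s_0, k_6) = 0x1D4ABD
s_2 = InvRound(s_1, k_5) = 0xBC5C21
s_3 = InvRound(s_2, k_4) = 0xC1A769
s_4 = InvRound(s_3, k_3) = 0x702E4B
s_5 = InvRound(s_4, k_2) = 0xDA31AA
s_6 = InvRound(s_5, k_1) = 0x01F0F3
s_7 = InvRound(s_6, k_0) = 0xA679CA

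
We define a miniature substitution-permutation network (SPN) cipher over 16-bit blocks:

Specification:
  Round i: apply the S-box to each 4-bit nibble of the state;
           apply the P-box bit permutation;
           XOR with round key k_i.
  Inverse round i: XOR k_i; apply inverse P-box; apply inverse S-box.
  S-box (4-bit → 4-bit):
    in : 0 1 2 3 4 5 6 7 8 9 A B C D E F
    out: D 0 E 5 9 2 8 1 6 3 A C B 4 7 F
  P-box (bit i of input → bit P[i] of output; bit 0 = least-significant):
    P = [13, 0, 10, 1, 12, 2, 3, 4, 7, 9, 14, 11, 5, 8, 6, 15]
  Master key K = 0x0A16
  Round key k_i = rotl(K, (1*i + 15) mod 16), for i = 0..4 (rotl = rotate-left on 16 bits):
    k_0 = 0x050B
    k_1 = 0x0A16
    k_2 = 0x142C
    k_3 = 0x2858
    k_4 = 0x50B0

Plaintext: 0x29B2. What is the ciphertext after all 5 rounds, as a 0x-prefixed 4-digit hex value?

s_0 = plaintext = 0x29B2
s_1 = Round(s_0, k_0) = 0x82D0
s_2 = Round(s_1, k_1) = 0x655C
s_3 = Round(s_2, k_2) = 0xB62B
s_4 = Round(s_3, k_3) = 0xA406
s_5 = Round(s_4, k_4) = 0xC92A

0xC92A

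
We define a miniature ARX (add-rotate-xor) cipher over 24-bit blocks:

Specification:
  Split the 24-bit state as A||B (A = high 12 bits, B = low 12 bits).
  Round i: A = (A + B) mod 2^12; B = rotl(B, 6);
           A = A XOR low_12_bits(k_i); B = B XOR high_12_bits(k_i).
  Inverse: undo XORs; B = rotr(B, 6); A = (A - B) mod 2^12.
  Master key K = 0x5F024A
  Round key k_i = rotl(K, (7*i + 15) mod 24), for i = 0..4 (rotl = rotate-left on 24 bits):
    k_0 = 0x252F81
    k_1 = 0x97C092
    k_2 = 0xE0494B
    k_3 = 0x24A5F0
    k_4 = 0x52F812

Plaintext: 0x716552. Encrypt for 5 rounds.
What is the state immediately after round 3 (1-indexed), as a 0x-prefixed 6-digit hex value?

0xB827E6

s_0 = plaintext = 0x716552
s_1 = Round(s_0, k_0) = 0x3E96C7
s_2 = Round(s_1, k_1) = 0xA228A7
s_3 = Round(s_2, k_2) = 0xB827E6
s_4 = Round(s_3, k_3) = 0x698BD5
s_5 = Round(s_4, k_4) = 0xA7F040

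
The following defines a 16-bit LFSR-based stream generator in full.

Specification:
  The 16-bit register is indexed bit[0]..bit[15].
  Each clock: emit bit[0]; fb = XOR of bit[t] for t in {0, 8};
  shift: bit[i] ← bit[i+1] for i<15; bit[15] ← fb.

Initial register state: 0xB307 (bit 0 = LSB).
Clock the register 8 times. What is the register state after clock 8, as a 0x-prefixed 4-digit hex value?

reg_0 = 0xB307
clock 1: out=1, reg = 0x5983
clock 2: out=1, reg = 0x2CC1
clock 3: out=1, reg = 0x9660
clock 4: out=0, reg = 0x4B30
clock 5: out=0, reg = 0xA598
clock 6: out=0, reg = 0xD2CC
clock 7: out=0, reg = 0x6966
clock 8: out=0, reg = 0xB4B3

0xB4B3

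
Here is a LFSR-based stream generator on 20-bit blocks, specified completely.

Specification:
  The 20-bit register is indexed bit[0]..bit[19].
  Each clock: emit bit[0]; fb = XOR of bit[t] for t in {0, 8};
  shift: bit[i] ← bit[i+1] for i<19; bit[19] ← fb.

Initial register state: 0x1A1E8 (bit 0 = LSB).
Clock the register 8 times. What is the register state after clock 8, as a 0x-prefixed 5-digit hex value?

0x491A1

reg_0 = 0x1A1E8
clock 1: out=0, reg = 0x8D0F4
clock 2: out=0, reg = 0x4687A
clock 3: out=0, reg = 0x2343D
clock 4: out=1, reg = 0x91A1E
clock 5: out=0, reg = 0x48D0F
clock 6: out=1, reg = 0x24687
clock 7: out=1, reg = 0x92343
clock 8: out=1, reg = 0x491A1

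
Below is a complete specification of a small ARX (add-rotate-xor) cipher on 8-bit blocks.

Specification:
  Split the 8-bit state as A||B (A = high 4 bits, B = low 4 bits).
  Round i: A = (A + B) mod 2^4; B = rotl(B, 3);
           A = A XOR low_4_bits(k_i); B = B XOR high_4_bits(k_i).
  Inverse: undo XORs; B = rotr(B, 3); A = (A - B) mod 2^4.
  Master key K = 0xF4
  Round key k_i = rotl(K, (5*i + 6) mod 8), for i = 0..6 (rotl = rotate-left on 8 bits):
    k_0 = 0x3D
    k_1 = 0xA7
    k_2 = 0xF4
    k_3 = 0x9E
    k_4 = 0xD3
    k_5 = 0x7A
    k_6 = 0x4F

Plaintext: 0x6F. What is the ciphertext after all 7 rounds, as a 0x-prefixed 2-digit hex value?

0xA2

s_0 = plaintext = 0x6F
s_1 = Round(s_0, k_0) = 0x8C
s_2 = Round(s_1, k_1) = 0x3C
s_3 = Round(s_2, k_2) = 0xB9
s_4 = Round(s_3, k_3) = 0xA5
s_5 = Round(s_4, k_4) = 0xC7
s_6 = Round(s_5, k_5) = 0x9C
s_7 = Round(s_6, k_6) = 0xA2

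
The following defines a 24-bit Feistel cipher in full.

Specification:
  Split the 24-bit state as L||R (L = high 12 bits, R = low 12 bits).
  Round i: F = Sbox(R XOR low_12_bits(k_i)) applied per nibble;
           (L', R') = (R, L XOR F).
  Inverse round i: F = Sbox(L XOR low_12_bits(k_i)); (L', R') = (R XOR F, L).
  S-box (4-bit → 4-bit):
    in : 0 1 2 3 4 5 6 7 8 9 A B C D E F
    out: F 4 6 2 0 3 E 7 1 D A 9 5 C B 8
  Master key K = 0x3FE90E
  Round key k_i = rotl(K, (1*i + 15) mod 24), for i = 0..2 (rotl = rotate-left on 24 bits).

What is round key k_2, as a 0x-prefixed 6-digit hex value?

K = 0x3FE90E
k_0 = rotl(K, (1*0+15) mod 24) = rotl(K, 15) = 0x871FF4
k_1 = rotl(K, (1*1+15) mod 24) = rotl(K, 16) = 0x0E3FE9
k_2 = rotl(K, (1*2+15) mod 24) = rotl(K, 17) = 0x1C7FD2

0x1C7FD2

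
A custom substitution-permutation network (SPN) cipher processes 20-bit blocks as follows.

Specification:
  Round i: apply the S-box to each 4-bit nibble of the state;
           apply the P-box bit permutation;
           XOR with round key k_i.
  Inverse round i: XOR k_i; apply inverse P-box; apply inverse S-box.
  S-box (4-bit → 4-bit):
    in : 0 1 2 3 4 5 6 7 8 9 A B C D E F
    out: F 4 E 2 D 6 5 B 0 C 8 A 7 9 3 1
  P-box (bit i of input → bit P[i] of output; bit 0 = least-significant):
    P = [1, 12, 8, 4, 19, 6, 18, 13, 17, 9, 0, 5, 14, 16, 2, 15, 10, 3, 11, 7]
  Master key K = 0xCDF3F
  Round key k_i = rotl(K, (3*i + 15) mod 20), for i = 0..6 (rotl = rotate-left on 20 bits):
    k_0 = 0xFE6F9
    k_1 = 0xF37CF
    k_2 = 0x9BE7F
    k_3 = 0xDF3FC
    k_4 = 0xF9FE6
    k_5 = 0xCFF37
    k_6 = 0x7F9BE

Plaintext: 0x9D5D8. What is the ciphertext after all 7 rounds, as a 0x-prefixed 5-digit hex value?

s_0 = plaintext = 0x9D5D8
s_1 = Round(s_0, k_0) = 0x70C78
s_2 = Round(s_1, k_1) = 0x4D102
s_3 = Round(s_2, k_2) = 0x543AE
s_4 = Round(s_3, k_3) = 0xD09F2
s_5 = Round(s_4, k_4) = 0x64A53
s_6 = Round(s_5, k_5) = 0x82353
s_7 = Round(s_6, k_6) = 0x26BFA

0x26BFA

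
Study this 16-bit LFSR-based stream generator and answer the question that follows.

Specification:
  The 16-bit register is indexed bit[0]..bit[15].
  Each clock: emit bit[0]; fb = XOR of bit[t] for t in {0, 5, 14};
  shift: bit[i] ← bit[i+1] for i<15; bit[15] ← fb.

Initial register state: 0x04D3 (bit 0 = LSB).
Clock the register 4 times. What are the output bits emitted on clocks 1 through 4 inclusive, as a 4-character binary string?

1100

reg_0 = 0x04D3
clock 1: out=1, reg = 0x8269
clock 2: out=1, reg = 0x4134
clock 3: out=0, reg = 0x209A
clock 4: out=0, reg = 0x104D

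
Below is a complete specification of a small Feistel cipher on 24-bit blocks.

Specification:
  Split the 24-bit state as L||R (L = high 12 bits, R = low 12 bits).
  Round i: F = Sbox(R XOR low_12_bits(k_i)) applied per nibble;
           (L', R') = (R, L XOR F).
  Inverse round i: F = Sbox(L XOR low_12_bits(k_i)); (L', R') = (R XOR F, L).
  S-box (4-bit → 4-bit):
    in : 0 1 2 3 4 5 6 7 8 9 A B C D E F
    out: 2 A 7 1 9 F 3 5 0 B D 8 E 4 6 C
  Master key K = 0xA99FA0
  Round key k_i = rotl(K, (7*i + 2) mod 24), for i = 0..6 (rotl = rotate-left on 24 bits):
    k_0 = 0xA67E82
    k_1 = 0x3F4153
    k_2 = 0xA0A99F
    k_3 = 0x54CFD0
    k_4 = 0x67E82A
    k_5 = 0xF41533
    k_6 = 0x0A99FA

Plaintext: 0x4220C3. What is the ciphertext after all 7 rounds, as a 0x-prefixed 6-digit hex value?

0x4BC27A

s_0 = plaintext = 0x4220C3
s_1 = Round(s_0, k_0) = 0x0C32B8
s_2 = Round(s_1, k_1) = 0x2B81AB
s_3 = Round(s_2, k_2) = 0x1AB2A1
s_4 = Round(s_3, k_3) = 0x2A15F1
s_5 = Round(s_4, k_4) = 0x5F16E9
s_6 = Round(s_5, k_5) = 0x6E94BC
s_7 = Round(s_6, k_6) = 0x4BC27A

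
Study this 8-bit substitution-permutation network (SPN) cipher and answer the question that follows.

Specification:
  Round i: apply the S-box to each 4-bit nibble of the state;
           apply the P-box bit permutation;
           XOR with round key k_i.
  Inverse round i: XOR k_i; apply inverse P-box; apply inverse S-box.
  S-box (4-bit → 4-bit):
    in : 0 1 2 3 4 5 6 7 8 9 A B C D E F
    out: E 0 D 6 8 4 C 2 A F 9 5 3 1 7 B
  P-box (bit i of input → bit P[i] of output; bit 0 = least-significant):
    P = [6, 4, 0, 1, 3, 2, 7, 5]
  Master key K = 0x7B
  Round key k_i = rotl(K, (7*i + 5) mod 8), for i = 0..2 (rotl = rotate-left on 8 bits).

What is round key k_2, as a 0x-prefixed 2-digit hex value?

0xDB

K = 0x7B
k_0 = rotl(K, (7*0+5) mod 8) = rotl(K, 5) = 0x6F
k_1 = rotl(K, (7*1+5) mod 8) = rotl(K, 4) = 0xB7
k_2 = rotl(K, (7*2+5) mod 8) = rotl(K, 3) = 0xDB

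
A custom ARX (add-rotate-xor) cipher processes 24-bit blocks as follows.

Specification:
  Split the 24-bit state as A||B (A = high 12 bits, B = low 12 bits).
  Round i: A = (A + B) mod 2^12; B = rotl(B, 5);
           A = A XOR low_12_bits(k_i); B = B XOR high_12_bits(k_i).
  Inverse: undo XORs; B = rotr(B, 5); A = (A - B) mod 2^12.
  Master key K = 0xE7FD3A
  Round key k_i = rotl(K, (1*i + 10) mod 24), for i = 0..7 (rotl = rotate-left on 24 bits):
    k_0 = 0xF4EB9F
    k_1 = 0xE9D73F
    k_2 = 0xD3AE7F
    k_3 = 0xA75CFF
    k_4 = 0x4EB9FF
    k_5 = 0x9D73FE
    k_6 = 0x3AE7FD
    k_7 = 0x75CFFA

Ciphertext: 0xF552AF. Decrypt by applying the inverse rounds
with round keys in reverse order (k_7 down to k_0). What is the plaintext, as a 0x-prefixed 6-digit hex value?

0x823461

s_0 = ciphertext = 0xF552AF
s_1 = InvRound(s_0, k_7) = 0x7009AF
s_2 = InvRound(s_1, k_6) = 0x02D0D0
s_3 = InvRound(s_2, k_5) = 0x00B3C8
s_4 = InvRound(s_3, k_4) = 0x83B1B9
s_5 = InvRound(s_4, k_3) = 0xE6665E
s_6 = InvRound(s_5, k_2) = 0xDBE25B
s_7 = InvRound(s_6, k_1) = 0x71B366
s_8 = InvRound(s_7, k_0) = 0x823461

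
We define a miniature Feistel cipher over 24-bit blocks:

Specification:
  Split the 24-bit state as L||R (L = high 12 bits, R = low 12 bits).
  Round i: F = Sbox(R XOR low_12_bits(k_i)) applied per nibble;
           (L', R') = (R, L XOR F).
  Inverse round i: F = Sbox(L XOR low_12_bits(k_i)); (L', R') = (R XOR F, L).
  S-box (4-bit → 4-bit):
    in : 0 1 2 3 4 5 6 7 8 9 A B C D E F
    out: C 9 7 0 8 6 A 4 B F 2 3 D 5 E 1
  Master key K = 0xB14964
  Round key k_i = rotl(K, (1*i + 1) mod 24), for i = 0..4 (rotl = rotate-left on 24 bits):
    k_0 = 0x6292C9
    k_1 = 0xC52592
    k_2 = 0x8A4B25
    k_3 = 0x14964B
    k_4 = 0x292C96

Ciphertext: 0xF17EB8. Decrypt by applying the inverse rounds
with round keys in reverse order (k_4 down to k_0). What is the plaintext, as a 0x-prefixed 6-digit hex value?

s_0 = ciphertext = 0xF17EB8
s_1 = InvRound(s_0, k_4) = 0xE01F17
s_2 = InvRound(s_1, k_3) = 0x495E01
s_3 = InvRound(s_2, k_2) = 0xF3D495
s_4 = InvRound(s_3, k_1) = 0x6B4F3D
s_5 = InvRound(s_4, k_0) = 0x7786B4

0x7786B4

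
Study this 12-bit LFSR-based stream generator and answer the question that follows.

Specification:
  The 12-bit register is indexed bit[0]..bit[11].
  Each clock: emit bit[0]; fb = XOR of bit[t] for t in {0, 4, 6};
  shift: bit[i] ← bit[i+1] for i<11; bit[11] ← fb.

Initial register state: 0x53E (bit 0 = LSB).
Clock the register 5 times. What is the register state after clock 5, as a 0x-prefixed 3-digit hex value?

reg_0 = 0x53E
clock 1: out=0, reg = 0xA9F
clock 2: out=1, reg = 0x54F
clock 3: out=1, reg = 0x2A7
clock 4: out=1, reg = 0x953
clock 5: out=1, reg = 0xCA9

0xCA9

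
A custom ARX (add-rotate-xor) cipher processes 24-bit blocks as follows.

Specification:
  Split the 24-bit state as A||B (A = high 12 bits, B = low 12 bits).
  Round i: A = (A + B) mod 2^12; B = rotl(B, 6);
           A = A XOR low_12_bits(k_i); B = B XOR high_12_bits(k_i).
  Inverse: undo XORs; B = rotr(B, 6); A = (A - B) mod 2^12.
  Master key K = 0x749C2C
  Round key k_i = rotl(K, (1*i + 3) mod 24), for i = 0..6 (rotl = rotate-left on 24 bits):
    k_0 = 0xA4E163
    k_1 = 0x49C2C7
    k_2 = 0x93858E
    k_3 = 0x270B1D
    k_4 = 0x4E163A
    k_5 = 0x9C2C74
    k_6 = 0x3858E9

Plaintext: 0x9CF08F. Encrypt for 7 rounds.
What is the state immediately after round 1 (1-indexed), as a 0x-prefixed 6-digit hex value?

s_0 = plaintext = 0x9CF08F
s_1 = Round(s_0, k_0) = 0xB3D98C
s_2 = Round(s_1, k_1) = 0x60E7BA
s_3 = Round(s_2, k_2) = 0x8467A6
s_4 = Round(s_3, k_3) = 0x4F1BEE
s_5 = Round(s_4, k_4) = 0x6E5F4E
s_6 = Round(s_5, k_5) = 0xA47A7F
s_7 = Round(s_6, k_6) = 0xC2FC6C

0xB3D98C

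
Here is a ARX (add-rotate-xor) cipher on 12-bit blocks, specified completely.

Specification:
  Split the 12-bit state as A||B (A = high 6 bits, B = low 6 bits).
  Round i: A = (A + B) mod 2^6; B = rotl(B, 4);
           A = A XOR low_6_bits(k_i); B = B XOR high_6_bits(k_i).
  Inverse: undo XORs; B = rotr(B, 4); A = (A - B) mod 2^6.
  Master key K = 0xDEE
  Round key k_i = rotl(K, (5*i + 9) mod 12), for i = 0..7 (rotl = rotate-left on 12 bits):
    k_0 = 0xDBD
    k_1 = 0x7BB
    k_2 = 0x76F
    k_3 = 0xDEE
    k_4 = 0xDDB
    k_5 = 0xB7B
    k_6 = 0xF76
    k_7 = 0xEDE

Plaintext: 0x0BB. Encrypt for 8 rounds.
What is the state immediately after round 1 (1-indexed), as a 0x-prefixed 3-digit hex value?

0x008

s_0 = plaintext = 0x0BB
s_1 = Round(s_0, k_0) = 0x008
s_2 = Round(s_1, k_1) = 0xCDC
s_3 = Round(s_2, k_2) = 0x81A
s_4 = Round(s_3, k_3) = 0x511
s_5 = Round(s_4, k_4) = 0xFA3
s_6 = Round(s_5, k_5) = 0x695
s_7 = Round(s_6, k_6) = 0x668
s_8 = Round(s_7, k_7) = 0x7F1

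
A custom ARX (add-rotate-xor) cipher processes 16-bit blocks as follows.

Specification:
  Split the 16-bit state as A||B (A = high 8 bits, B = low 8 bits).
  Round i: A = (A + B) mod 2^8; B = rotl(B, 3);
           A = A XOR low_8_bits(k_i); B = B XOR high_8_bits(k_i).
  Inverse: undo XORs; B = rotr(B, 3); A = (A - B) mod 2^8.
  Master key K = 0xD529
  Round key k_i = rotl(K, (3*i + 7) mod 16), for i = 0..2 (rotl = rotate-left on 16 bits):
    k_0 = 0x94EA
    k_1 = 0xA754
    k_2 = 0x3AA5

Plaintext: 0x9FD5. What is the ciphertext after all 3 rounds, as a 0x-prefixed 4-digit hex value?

s_0 = plaintext = 0x9FD5
s_1 = Round(s_0, k_0) = 0x9E3A
s_2 = Round(s_1, k_1) = 0x8C76
s_3 = Round(s_2, k_2) = 0xA789

0xA789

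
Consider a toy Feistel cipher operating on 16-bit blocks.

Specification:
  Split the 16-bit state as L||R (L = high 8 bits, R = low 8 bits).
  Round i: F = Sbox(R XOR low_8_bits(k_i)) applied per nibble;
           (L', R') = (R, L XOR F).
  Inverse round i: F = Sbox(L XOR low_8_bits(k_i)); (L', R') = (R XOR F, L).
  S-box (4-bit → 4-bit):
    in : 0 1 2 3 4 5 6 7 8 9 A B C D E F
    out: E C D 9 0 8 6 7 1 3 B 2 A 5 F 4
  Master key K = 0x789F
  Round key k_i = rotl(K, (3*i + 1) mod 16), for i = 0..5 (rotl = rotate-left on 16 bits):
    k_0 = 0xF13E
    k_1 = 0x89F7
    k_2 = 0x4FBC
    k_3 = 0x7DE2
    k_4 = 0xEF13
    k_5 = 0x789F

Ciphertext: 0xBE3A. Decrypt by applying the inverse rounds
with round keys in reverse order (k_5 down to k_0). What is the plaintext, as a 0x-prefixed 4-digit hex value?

0xD4BD

s_0 = ciphertext = 0xBE3A
s_1 = InvRound(s_0, k_5) = 0xE6BE
s_2 = InvRound(s_1, k_4) = 0xF6E6
s_3 = InvRound(s_2, k_3) = 0x26F6
s_4 = InvRound(s_3, k_2) = 0xCD26
s_5 = InvRound(s_4, k_1) = 0xBDCD
s_6 = InvRound(s_5, k_0) = 0xD4BD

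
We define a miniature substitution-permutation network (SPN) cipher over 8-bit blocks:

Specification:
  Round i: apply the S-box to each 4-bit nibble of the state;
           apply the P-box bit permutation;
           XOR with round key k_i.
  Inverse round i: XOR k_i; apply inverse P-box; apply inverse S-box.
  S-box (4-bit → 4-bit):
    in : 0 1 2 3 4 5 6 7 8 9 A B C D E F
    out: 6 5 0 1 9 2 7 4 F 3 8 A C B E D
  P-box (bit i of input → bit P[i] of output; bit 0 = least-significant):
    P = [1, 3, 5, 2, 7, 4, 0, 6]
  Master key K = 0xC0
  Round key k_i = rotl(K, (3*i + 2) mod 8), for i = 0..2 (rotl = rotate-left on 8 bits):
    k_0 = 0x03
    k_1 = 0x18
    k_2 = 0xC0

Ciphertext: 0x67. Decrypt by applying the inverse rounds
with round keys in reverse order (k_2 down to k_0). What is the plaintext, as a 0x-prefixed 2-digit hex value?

0xEF

s_0 = ciphertext = 0x67
s_1 = InvRound(s_0, k_2) = 0x1F
s_2 = InvRound(s_1, k_1) = 0x74
s_3 = InvRound(s_2, k_0) = 0xEF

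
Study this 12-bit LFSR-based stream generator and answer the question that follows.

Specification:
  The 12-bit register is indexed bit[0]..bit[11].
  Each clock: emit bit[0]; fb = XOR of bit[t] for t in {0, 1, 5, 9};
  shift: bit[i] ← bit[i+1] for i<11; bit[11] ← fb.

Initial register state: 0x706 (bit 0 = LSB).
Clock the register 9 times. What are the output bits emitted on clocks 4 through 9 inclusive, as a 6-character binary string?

reg_0 = 0x706
clock 1: out=0, reg = 0x383
clock 2: out=1, reg = 0x9C1
clock 3: out=1, reg = 0xCE0
clock 4: out=0, reg = 0xE70
clock 5: out=0, reg = 0x738
clock 6: out=0, reg = 0x39C
clock 7: out=0, reg = 0x9CE
clock 8: out=0, reg = 0xCE7
clock 9: out=1, reg = 0xE73

000001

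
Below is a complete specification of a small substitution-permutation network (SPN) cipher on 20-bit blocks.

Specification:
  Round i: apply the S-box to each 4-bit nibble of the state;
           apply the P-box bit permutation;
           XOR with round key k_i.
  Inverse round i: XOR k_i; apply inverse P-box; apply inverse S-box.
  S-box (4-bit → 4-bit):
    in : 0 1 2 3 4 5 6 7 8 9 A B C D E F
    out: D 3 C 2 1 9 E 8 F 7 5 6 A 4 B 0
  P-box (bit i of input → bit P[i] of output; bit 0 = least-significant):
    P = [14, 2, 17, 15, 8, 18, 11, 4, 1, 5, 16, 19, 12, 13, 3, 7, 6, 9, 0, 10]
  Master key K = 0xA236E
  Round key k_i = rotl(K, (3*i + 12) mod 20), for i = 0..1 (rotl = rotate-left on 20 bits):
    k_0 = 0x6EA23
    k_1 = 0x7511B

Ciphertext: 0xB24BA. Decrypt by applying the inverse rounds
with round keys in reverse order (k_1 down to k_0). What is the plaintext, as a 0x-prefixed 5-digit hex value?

s_0 = ciphertext = 0xB24BA
s_1 = InvRound(s_0, k_1) = 0x2EC14
s_2 = InvRound(s_1, k_0) = 0x6F1C3

0x6F1C3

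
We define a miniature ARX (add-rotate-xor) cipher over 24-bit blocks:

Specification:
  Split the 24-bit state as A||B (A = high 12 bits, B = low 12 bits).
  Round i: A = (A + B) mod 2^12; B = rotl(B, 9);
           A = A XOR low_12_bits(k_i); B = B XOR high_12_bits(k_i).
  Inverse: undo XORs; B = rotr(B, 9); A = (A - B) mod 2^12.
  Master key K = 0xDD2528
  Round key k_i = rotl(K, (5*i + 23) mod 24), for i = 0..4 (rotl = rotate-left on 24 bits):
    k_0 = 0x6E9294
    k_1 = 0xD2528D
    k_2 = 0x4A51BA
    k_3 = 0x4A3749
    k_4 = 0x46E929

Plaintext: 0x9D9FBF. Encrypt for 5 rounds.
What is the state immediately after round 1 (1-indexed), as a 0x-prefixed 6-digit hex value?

s_0 = plaintext = 0x9D9FBF
s_1 = Round(s_0, k_0) = 0xB0C91E
s_2 = Round(s_1, k_1) = 0x6A7006
s_3 = Round(s_2, k_2) = 0x7178A5
s_4 = Round(s_3, k_3) = 0x8F5FB7
s_5 = Round(s_4, k_4) = 0x185B98

0xB0C91E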